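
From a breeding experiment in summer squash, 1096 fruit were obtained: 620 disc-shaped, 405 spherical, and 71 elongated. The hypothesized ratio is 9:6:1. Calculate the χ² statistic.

0.199

The 9:6:1 ratio has 16 parts, so with N = 1096 the expected counts are:
  disc-shaped: 1096 × 9/16 = 616.5
  spherical: 1096 × 6/16 = 411
  elongated: 1096 × 1/16 = 68.5
χ² = Σ (O − E)² / E
  disc-shaped: (620 − 616.5)² / 616.5 = 0.0199
  spherical: (405 − 411)² / 411 = 0.0876
  elongated: (71 − 68.5)² / 68.5 = 0.0912
χ² = 0.0199 + 0.0876 + 0.0912 = 0.1987 ≈ 0.199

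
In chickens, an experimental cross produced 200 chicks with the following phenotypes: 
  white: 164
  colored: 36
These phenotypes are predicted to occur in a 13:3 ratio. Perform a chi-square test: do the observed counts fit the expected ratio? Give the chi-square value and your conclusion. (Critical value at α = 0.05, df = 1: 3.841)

Total ratio parts = 16. Expected numbers out of 200:
  white: 200 × 13/16 = 162.5
  colored: 200 × 3/16 = 37.5
χ² = Σ (O − E)² / E
  white: (164 − 162.5)² / 162.5 = 0.0138
  colored: (36 − 37.5)² / 37.5 = 0.0600
χ² = 0.0138 + 0.0600 = 0.0738 ≈ 0.074
Degrees of freedom = 2 − 1 = 1; critical value at α = 0.05 is 3.841.
Since 0.074 < 3.841, we fail to reject the null hypothesis — the data are consistent with the 13:3 ratio.

0.074; consistent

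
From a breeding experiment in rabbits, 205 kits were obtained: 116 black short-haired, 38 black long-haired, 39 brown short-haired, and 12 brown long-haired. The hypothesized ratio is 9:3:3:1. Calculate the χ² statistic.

Under the 9:3:3:1 hypothesis (Σ ratio = 16, N = 205):
  black short-haired: 205 × 9/16 = 115.3125
  black long-haired: 205 × 3/16 = 38.4375
  brown short-haired: 205 × 3/16 = 38.4375
  brown long-haired: 205 × 1/16 = 12.8125
χ² = Σ (O − E)² / E
  black short-haired: (116 − 115.3125)² / 115.3125 = 0.0041
  black long-haired: (38 − 38.4375)² / 38.4375 = 0.0050
  brown short-haired: (39 − 38.4375)² / 38.4375 = 0.0082
  brown long-haired: (12 − 12.8125)² / 12.8125 = 0.0515
χ² = 0.0041 + 0.0050 + 0.0082 + 0.0515 = 0.0688 ≈ 0.069

0.069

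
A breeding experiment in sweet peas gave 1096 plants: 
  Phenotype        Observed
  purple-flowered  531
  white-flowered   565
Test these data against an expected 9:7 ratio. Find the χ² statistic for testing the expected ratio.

27.103

The 9:7 ratio has 16 parts, so with N = 1096 the expected counts are:
  purple-flowered: 1096 × 9/16 = 616.5
  white-flowered: 1096 × 7/16 = 479.5
χ² = Σ (O − E)² / E
  purple-flowered: (531 − 616.5)² / 616.5 = 11.8577
  white-flowered: (565 − 479.5)² / 479.5 = 15.2456
χ² = 11.8577 + 15.2456 = 27.1033 ≈ 27.103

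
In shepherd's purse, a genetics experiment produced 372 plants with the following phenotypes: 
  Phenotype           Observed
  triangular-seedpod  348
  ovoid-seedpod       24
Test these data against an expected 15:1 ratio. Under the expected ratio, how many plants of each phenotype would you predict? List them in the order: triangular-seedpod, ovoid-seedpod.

Under the 15:1 hypothesis (Σ ratio = 16, N = 372):
  triangular-seedpod: 372 × 15/16 = 348.75
  ovoid-seedpod: 372 × 1/16 = 23.25

348.75, 23.25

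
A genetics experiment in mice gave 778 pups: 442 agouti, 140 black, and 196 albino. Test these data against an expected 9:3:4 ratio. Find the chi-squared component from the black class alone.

Total ratio parts = 16. Expected numbers out of 778:
  agouti: 778 × 9/16 = 437.625
  black: 778 × 3/16 = 145.875
  albino: 778 × 4/16 = 194.5
Contribution of black: (140 − 145.875)² / 145.875 = 0.2366

0.237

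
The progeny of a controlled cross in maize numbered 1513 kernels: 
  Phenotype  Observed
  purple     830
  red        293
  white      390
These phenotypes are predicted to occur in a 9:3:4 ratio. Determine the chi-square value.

1.192

Under the 9:3:4 hypothesis (Σ ratio = 16, N = 1513):
  purple: 1513 × 9/16 = 851.0625
  red: 1513 × 3/16 = 283.6875
  white: 1513 × 4/16 = 378.25
χ² = Σ (O − E)² / E
  purple: (830 − 851.0625)² / 851.0625 = 0.5213
  red: (293 − 283.6875)² / 283.6875 = 0.3057
  white: (390 − 378.25)² / 378.25 = 0.3650
χ² = 0.5213 + 0.3057 + 0.3650 = 1.192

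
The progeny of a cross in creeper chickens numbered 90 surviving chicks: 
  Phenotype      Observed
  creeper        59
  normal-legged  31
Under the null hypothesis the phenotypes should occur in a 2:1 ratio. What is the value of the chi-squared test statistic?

0.050

Total ratio parts = 3. Expected numbers out of 90:
  creeper: 90 × 2/3 = 60
  normal-legged: 90 × 1/3 = 30
χ² = Σ (O − E)² / E
  creeper: (59 − 60)² / 60 = 0.0167
  normal-legged: (31 − 30)² / 30 = 0.0333
χ² = 0.0167 + 0.0333 = 0.050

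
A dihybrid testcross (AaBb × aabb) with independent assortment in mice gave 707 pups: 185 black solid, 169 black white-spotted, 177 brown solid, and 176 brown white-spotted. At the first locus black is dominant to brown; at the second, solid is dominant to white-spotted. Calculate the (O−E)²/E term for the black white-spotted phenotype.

A dihybrid testcross with independent assortment gives a 1:1:1:1 ratio.
Under the 1:1:1:1 hypothesis (Σ ratio = 4, N = 707):
  black solid: 707 × 1/4 = 176.75
  black white-spotted: 707 × 1/4 = 176.75
  brown solid: 707 × 1/4 = 176.75
  brown white-spotted: 707 × 1/4 = 176.75
Contribution of black white-spotted: (169 − 176.75)² / 176.75 = 0.3398

0.340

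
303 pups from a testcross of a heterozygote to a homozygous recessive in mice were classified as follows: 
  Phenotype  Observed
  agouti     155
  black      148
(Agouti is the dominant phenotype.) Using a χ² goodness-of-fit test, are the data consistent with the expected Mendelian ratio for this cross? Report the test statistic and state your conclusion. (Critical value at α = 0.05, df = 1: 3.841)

A testcross of a heterozygote (Aa × aa) gives a 1:1 phenotypic ratio.
Total ratio parts = 2. Expected numbers out of 303:
  agouti: 303 × 1/2 = 151.5
  black: 303 × 1/2 = 151.5
χ² = Σ (O − E)² / E
  agouti: (155 − 151.5)² / 151.5 = 0.0809
  black: (148 − 151.5)² / 151.5 = 0.0809
χ² = 0.0809 + 0.0809 = 0.1618 ≈ 0.162
Degrees of freedom = 2 − 1 = 1; critical value at α = 0.05 is 3.841.
Since 0.162 < 3.841, we fail to reject the null hypothesis — the data are consistent with the 1:1 ratio.

0.162; consistent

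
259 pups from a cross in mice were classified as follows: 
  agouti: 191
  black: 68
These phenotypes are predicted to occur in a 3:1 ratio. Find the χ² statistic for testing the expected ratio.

0.218

Expected counts for N = 259 under a 3:1 ratio (total parts = 4):
  agouti: 259 × 3/4 = 194.25
  black: 259 × 1/4 = 64.75
χ² = Σ (O − E)² / E
  agouti: (191 − 194.25)² / 194.25 = 0.0544
  black: (68 − 64.75)² / 64.75 = 0.1631
χ² = 0.0544 + 0.1631 = 0.2175 ≈ 0.218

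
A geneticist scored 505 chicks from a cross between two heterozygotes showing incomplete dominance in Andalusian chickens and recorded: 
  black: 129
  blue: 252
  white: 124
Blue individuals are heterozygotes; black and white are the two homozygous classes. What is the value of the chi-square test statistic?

0.101

With incomplete dominance, a heterozygote × heterozygote cross gives a 1:2:1 phenotypic ratio.
The 1:2:1 ratio has 4 parts, so with N = 505 the expected counts are:
  black: 505 × 1/4 = 126.25
  blue: 505 × 2/4 = 252.5
  white: 505 × 1/4 = 126.25
χ² = Σ (O − E)² / E
  black: (129 − 126.25)² / 126.25 = 0.0599
  blue: (252 − 252.5)² / 252.5 = 0.0010
  white: (124 − 126.25)² / 126.25 = 0.0401
χ² = 0.0599 + 0.0010 + 0.0401 = 0.101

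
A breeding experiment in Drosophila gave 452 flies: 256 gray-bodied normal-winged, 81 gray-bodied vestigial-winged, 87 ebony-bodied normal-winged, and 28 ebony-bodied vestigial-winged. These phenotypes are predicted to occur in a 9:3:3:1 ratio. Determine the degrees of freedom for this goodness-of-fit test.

A goodness-of-fit test with 4 phenotype classes has df = 4 − 1 = 3.

3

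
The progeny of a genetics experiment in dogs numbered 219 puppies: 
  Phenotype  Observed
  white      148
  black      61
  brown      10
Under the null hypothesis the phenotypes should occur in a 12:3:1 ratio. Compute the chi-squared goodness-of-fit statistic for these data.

Expected counts for N = 219 under a 12:3:1 ratio (total parts = 16):
  white: 219 × 12/16 = 164.25
  black: 219 × 3/16 = 41.0625
  brown: 219 × 1/16 = 13.6875
χ² = Σ (O − E)² / E
  white: (148 − 164.25)² / 164.25 = 1.6077
  black: (61 − 41.0625)² / 41.0625 = 9.6805
  brown: (10 − 13.6875)² / 13.6875 = 0.9934
χ² = 1.6077 + 9.6805 + 0.9934 = 12.2816 ≈ 12.282

12.282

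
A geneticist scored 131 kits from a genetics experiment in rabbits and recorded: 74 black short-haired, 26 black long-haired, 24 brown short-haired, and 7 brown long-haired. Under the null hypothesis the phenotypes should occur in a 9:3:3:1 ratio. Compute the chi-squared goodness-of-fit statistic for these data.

0.271

Total ratio parts = 16. Expected numbers out of 131:
  black short-haired: 131 × 9/16 = 73.6875
  black long-haired: 131 × 3/16 = 24.5625
  brown short-haired: 131 × 3/16 = 24.5625
  brown long-haired: 131 × 1/16 = 8.1875
χ² = Σ (O − E)² / E
  black short-haired: (74 − 73.6875)² / 73.6875 = 0.0013
  black long-haired: (26 − 24.5625)² / 24.5625 = 0.0841
  brown short-haired: (24 − 24.5625)² / 24.5625 = 0.0129
  brown long-haired: (7 − 8.1875)² / 8.1875 = 0.1722
χ² = 0.0013 + 0.0841 + 0.0129 + 0.1722 = 0.2705 ≈ 0.271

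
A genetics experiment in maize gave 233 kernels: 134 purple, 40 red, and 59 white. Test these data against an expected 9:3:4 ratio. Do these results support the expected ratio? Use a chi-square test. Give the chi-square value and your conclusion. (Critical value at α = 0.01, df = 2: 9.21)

Total ratio parts = 16. Expected numbers out of 233:
  purple: 233 × 9/16 = 131.0625
  red: 233 × 3/16 = 43.6875
  white: 233 × 4/16 = 58.25
χ² = Σ (O − E)² / E
  purple: (134 − 131.0625)² / 131.0625 = 0.0658
  red: (40 − 43.6875)² / 43.6875 = 0.3112
  white: (59 − 58.25)² / 58.25 = 0.0097
χ² = 0.0658 + 0.3112 + 0.0097 = 0.3867 ≈ 0.387
Degrees of freedom = 3 − 1 = 2; critical value at α = 0.01 is 9.21.
Since 0.387 < 9.21, we fail to reject the null hypothesis — the data are consistent with the 9:3:4 ratio.

0.387; consistent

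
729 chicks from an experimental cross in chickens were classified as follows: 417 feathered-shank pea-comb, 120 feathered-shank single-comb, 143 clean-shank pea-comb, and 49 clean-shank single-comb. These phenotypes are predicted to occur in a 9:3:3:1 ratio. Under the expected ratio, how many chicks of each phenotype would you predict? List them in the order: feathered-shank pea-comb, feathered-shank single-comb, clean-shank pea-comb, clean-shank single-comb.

410.0625, 136.6875, 136.6875, 45.5625

The 9:3:3:1 ratio has 16 parts, so with N = 729 the expected counts are:
  feathered-shank pea-comb: 729 × 9/16 = 410.0625
  feathered-shank single-comb: 729 × 3/16 = 136.6875
  clean-shank pea-comb: 729 × 3/16 = 136.6875
  clean-shank single-comb: 729 × 1/16 = 45.5625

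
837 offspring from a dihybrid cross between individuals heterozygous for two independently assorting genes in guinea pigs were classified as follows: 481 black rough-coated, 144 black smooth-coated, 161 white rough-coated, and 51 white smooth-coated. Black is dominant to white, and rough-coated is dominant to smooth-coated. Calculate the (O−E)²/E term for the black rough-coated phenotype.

0.220

A dihybrid F₂ with independent assortment and complete dominance at both loci gives a 9:3:3:1 phenotypic ratio.
Expected counts for N = 837 under a 9:3:3:1 ratio (total parts = 16):
  black rough-coated: 837 × 9/16 = 470.8125
  black smooth-coated: 837 × 3/16 = 156.9375
  white rough-coated: 837 × 3/16 = 156.9375
  white smooth-coated: 837 × 1/16 = 52.3125
Contribution of black rough-coated: (481 − 470.8125)² / 470.8125 = 0.2204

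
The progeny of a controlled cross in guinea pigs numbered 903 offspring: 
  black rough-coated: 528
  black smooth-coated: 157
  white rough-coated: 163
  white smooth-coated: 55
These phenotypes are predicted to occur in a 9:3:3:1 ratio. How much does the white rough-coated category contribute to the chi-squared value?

0.235

The 9:3:3:1 ratio has 16 parts, so with N = 903 the expected counts are:
  black rough-coated: 903 × 9/16 = 507.9375
  black smooth-coated: 903 × 3/16 = 169.3125
  white rough-coated: 903 × 3/16 = 169.3125
  white smooth-coated: 903 × 1/16 = 56.4375
Contribution of white rough-coated: (163 − 169.3125)² / 169.3125 = 0.2353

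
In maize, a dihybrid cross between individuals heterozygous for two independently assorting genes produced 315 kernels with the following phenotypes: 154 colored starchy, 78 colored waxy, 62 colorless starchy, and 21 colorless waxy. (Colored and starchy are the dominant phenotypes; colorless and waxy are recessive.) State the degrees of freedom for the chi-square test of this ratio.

A dihybrid F₂ with independent assortment and complete dominance at both loci gives a 9:3:3:1 phenotypic ratio.
A goodness-of-fit test with 4 phenotype classes has df = 4 − 1 = 3.

3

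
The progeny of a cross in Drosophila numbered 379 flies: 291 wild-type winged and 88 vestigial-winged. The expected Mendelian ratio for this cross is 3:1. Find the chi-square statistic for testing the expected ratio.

Total ratio parts = 4. Expected numbers out of 379:
  wild-type winged: 379 × 3/4 = 284.25
  vestigial-winged: 379 × 1/4 = 94.75
χ² = Σ (O − E)² / E
  wild-type winged: (291 − 284.25)² / 284.25 = 0.1603
  vestigial-winged: (88 − 94.75)² / 94.75 = 0.4809
χ² = 0.1603 + 0.4809 = 0.6412 ≈ 0.641

0.641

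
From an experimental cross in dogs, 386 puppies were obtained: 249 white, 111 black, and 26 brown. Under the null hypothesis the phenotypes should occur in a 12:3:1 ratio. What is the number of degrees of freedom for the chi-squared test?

2

A goodness-of-fit test with 3 phenotype classes has df = 3 − 1 = 2.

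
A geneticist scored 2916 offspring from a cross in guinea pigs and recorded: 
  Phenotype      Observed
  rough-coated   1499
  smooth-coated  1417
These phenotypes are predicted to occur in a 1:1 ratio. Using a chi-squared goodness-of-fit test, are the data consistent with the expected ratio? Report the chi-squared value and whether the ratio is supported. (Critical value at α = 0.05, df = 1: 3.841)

Expected counts for N = 2916 under a 1:1 ratio (total parts = 2):
  rough-coated: 2916 × 1/2 = 1458
  smooth-coated: 2916 × 1/2 = 1458
χ² = Σ (O − E)² / E
  rough-coated: (1499 − 1458)² / 1458 = 1.1529
  smooth-coated: (1417 − 1458)² / 1458 = 1.1529
χ² = 1.1529 + 1.1529 = 2.3058 ≈ 2.306
Degrees of freedom = 2 − 1 = 1; critical value at α = 0.05 is 3.841.
Since 2.306 < 3.841, we fail to reject the null hypothesis — the data are consistent with the 1:1 ratio.

2.306; consistent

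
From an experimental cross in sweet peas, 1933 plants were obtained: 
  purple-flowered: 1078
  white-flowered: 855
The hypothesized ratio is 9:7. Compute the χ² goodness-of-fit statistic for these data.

0.182

Under the 9:7 hypothesis (Σ ratio = 16, N = 1933):
  purple-flowered: 1933 × 9/16 = 1087.3125
  white-flowered: 1933 × 7/16 = 845.6875
χ² = Σ (O − E)² / E
  purple-flowered: (1078 − 1087.3125)² / 1087.3125 = 0.0798
  white-flowered: (855 − 845.6875)² / 845.6875 = 0.1025
χ² = 0.0798 + 0.1025 = 0.1823 ≈ 0.182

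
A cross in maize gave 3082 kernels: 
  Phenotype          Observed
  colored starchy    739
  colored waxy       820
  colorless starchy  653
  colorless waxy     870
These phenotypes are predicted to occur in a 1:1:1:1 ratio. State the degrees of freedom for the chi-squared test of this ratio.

3

A goodness-of-fit test with 4 phenotype classes has df = 4 − 1 = 3.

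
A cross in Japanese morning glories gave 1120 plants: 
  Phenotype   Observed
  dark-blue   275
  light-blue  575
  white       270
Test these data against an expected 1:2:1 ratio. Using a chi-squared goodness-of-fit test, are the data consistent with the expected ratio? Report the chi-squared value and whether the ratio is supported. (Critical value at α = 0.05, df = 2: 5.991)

0.848; consistent

The 1:2:1 ratio has 4 parts, so with N = 1120 the expected counts are:
  dark-blue: 1120 × 1/4 = 280
  light-blue: 1120 × 2/4 = 560
  white: 1120 × 1/4 = 280
χ² = Σ (O − E)² / E
  dark-blue: (275 − 280)² / 280 = 0.0893
  light-blue: (575 − 560)² / 560 = 0.4018
  white: (270 − 280)² / 280 = 0.3571
χ² = 0.0893 + 0.4018 + 0.3571 = 0.8482 ≈ 0.848
Degrees of freedom = 3 − 1 = 2; critical value at α = 0.05 is 5.991.
Since 0.848 < 5.991, we fail to reject the null hypothesis — the data are consistent with the 1:2:1 ratio.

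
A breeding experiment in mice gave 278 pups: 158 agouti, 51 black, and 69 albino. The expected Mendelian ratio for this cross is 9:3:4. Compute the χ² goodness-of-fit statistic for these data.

0.045

Under the 9:3:4 hypothesis (Σ ratio = 16, N = 278):
  agouti: 278 × 9/16 = 156.375
  black: 278 × 3/16 = 52.125
  albino: 278 × 4/16 = 69.5
χ² = Σ (O − E)² / E
  agouti: (158 − 156.375)² / 156.375 = 0.0169
  black: (51 − 52.125)² / 52.125 = 0.0243
  albino: (69 − 69.5)² / 69.5 = 0.0036
χ² = 0.0169 + 0.0243 + 0.0036 = 0.0448 ≈ 0.045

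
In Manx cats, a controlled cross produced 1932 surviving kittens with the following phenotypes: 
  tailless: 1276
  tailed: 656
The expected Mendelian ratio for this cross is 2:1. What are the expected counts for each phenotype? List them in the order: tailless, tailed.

Under the 2:1 hypothesis (Σ ratio = 3, N = 1932):
  tailless: 1932 × 2/3 = 1288
  tailed: 1932 × 1/3 = 644

1288, 644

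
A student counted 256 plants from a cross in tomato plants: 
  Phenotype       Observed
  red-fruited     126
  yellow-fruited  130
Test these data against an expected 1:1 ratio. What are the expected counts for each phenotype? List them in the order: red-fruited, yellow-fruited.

128, 128

The 1:1 ratio has 2 parts, so with N = 256 the expected counts are:
  red-fruited: 256 × 1/2 = 128
  yellow-fruited: 256 × 1/2 = 128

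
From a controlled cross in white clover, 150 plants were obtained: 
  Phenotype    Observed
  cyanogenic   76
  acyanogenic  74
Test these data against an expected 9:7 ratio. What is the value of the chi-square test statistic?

Expected counts for N = 150 under a 9:7 ratio (total parts = 16):
  cyanogenic: 150 × 9/16 = 84.375
  acyanogenic: 150 × 7/16 = 65.625
χ² = Σ (O − E)² / E
  cyanogenic: (76 − 84.375)² / 84.375 = 0.8313
  acyanogenic: (74 − 65.625)² / 65.625 = 1.0688
χ² = 0.8313 + 1.0688 = 1.9001 ≈ 1.900

1.900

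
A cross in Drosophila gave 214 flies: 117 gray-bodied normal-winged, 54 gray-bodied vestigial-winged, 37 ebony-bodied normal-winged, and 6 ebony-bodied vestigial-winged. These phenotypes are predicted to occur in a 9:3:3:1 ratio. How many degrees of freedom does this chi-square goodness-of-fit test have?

A goodness-of-fit test with 4 phenotype classes has df = 4 − 1 = 3.

3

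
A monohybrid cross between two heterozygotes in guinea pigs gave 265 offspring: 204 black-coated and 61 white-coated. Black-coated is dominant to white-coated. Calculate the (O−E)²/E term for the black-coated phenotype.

For a monohybrid cross between heterozygotes with complete dominance, the expected phenotypic ratio is 3:1.
Under the 3:1 hypothesis (Σ ratio = 4, N = 265):
  black-coated: 265 × 3/4 = 198.75
  white-coated: 265 × 1/4 = 66.25
Contribution of black-coated: (204 − 198.75)² / 198.75 = 0.1387

0.139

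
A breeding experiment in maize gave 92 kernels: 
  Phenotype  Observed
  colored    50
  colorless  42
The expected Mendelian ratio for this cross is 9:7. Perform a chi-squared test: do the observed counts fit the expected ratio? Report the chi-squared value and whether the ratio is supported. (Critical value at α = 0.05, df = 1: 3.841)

The 9:7 ratio has 16 parts, so with N = 92 the expected counts are:
  colored: 92 × 9/16 = 51.75
  colorless: 92 × 7/16 = 40.25
χ² = Σ (O − E)² / E
  colored: (50 − 51.75)² / 51.75 = 0.0592
  colorless: (42 − 40.25)² / 40.25 = 0.0761
χ² = 0.0592 + 0.0761 = 0.1353 ≈ 0.135
Degrees of freedom = 2 − 1 = 1; critical value at α = 0.05 is 3.841.
Since 0.135 < 3.841, we fail to reject the null hypothesis — the data are consistent with the 9:7 ratio.

0.135; consistent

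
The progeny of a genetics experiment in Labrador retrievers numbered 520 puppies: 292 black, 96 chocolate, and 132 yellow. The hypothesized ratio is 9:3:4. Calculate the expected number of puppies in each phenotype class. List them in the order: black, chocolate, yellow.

292.5, 97.5, 130

Expected counts for N = 520 under a 9:3:4 ratio (total parts = 16):
  black: 520 × 9/16 = 292.5
  chocolate: 520 × 3/16 = 97.5
  yellow: 520 × 4/16 = 130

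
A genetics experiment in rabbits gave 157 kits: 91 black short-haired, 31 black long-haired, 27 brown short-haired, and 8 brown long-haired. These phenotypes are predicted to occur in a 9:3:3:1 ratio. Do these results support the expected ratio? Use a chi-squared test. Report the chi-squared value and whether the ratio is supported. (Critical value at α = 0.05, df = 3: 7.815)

The 9:3:3:1 ratio has 16 parts, so with N = 157 the expected counts are:
  black short-haired: 157 × 9/16 = 88.3125
  black long-haired: 157 × 3/16 = 29.4375
  brown short-haired: 157 × 3/16 = 29.4375
  brown long-haired: 157 × 1/16 = 9.8125
χ² = Σ (O − E)² / E
  black short-haired: (91 − 88.3125)² / 88.3125 = 0.0818
  black long-haired: (31 − 29.4375)² / 29.4375 = 0.0829
  brown short-haired: (27 − 29.4375)² / 29.4375 = 0.2018
  brown long-haired: (8 − 9.8125)² / 9.8125 = 0.3348
χ² = 0.0818 + 0.0829 + 0.2018 + 0.3348 = 0.7013 ≈ 0.701
Degrees of freedom = 4 − 1 = 3; critical value at α = 0.05 is 7.815.
Since 0.701 < 7.815, we fail to reject the null hypothesis — the data are consistent with the 9:3:3:1 ratio.

0.701; consistent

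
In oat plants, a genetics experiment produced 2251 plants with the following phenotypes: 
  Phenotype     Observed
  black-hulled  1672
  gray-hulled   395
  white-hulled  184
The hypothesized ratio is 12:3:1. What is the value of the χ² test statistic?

Under the 12:3:1 hypothesis (Σ ratio = 16, N = 2251):
  black-hulled: 2251 × 12/16 = 1688.25
  gray-hulled: 2251 × 3/16 = 422.0625
  white-hulled: 2251 × 1/16 = 140.6875
χ² = Σ (O − E)² / E
  black-hulled: (1672 − 1688.25)² / 1688.25 = 0.1564
  gray-hulled: (395 − 422.0625)² / 422.0625 = 1.7352
  white-hulled: (184 − 140.6875)² / 140.6875 = 13.3343
χ² = 0.1564 + 1.7352 + 13.3343 = 15.2259 ≈ 15.226

15.226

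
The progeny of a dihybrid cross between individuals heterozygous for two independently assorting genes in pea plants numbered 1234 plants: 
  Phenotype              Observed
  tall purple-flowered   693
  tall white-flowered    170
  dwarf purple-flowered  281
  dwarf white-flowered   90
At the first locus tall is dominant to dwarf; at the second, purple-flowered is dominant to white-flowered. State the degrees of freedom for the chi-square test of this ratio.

A dihybrid F₂ with independent assortment and complete dominance at both loci gives a 9:3:3:1 phenotypic ratio.
A goodness-of-fit test with 4 phenotype classes has df = 4 − 1 = 3.

3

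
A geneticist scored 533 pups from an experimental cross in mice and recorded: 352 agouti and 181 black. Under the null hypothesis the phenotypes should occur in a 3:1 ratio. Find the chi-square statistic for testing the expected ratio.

22.815

The 3:1 ratio has 4 parts, so with N = 533 the expected counts are:
  agouti: 533 × 3/4 = 399.75
  black: 533 × 1/4 = 133.25
χ² = Σ (O − E)² / E
  agouti: (352 − 399.75)² / 399.75 = 5.7037
  black: (181 − 133.25)² / 133.25 = 17.1112
χ² = 5.7037 + 17.1112 = 22.8149 ≈ 22.815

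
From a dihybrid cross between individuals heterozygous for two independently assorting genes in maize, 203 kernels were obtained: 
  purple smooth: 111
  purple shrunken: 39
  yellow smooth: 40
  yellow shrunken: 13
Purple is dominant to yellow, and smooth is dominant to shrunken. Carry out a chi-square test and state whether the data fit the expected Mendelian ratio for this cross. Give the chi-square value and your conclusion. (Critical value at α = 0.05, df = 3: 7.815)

A dihybrid F₂ with independent assortment and complete dominance at both loci gives a 9:3:3:1 phenotypic ratio.
Under the 9:3:3:1 hypothesis (Σ ratio = 16, N = 203):
  purple smooth: 203 × 9/16 = 114.1875
  purple shrunken: 203 × 3/16 = 38.0625
  yellow smooth: 203 × 3/16 = 38.0625
  yellow shrunken: 203 × 1/16 = 12.6875
χ² = Σ (O − E)² / E
  purple smooth: (111 − 114.1875)² / 114.1875 = 0.0890
  purple shrunken: (39 − 38.0625)² / 38.0625 = 0.0231
  yellow smooth: (40 − 38.0625)² / 38.0625 = 0.0986
  yellow shrunken: (13 − 12.6875)² / 12.6875 = 0.0077
χ² = 0.0890 + 0.0231 + 0.0986 + 0.0077 = 0.2184 ≈ 0.218
Degrees of freedom = 4 − 1 = 3; critical value at α = 0.05 is 7.815.
Since 0.218 < 7.815, we fail to reject the null hypothesis — the data are consistent with the 9:3:3:1 ratio.

0.218; consistent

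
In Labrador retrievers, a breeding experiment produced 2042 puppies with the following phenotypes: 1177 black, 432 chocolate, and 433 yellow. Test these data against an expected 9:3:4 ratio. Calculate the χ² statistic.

18.769

The 9:3:4 ratio has 16 parts, so with N = 2042 the expected counts are:
  black: 2042 × 9/16 = 1148.625
  chocolate: 2042 × 3/16 = 382.875
  yellow: 2042 × 4/16 = 510.5
χ² = Σ (O − E)² / E
  black: (1177 − 1148.625)² / 1148.625 = 0.7010
  chocolate: (432 − 382.875)² / 382.875 = 6.3030
  yellow: (433 − 510.5)² / 510.5 = 11.7654
χ² = 0.7010 + 6.3030 + 11.7654 = 18.7694 ≈ 18.769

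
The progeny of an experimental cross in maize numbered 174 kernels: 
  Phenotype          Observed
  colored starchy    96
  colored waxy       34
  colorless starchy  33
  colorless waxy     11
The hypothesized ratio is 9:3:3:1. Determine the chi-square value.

0.100

Total ratio parts = 16. Expected numbers out of 174:
  colored starchy: 174 × 9/16 = 97.875
  colored waxy: 174 × 3/16 = 32.625
  colorless starchy: 174 × 3/16 = 32.625
  colorless waxy: 174 × 1/16 = 10.875
χ² = Σ (O − E)² / E
  colored starchy: (96 − 97.875)² / 97.875 = 0.0359
  colored waxy: (34 − 32.625)² / 32.625 = 0.0580
  colorless starchy: (33 − 32.625)² / 32.625 = 0.0043
  colorless waxy: (11 − 10.875)² / 10.875 = 0.0014
χ² = 0.0359 + 0.0580 + 0.0043 + 0.0014 = 0.0996 ≈ 0.100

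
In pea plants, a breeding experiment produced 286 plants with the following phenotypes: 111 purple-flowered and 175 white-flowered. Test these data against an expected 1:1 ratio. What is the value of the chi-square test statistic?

The 1:1 ratio has 2 parts, so with N = 286 the expected counts are:
  purple-flowered: 286 × 1/2 = 143
  white-flowered: 286 × 1/2 = 143
χ² = Σ (O − E)² / E
  purple-flowered: (111 − 143)² / 143 = 7.1608
  white-flowered: (175 − 143)² / 143 = 7.1608
χ² = 7.1608 + 7.1608 = 14.3216 ≈ 14.322

14.322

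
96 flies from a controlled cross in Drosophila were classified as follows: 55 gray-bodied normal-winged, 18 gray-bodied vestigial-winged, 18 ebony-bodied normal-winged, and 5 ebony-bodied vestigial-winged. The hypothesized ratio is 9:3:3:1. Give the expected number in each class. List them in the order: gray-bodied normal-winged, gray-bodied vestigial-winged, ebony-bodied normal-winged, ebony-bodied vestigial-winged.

54, 18, 18, 6

Under the 9:3:3:1 hypothesis (Σ ratio = 16, N = 96):
  gray-bodied normal-winged: 96 × 9/16 = 54
  gray-bodied vestigial-winged: 96 × 3/16 = 18
  ebony-bodied normal-winged: 96 × 3/16 = 18
  ebony-bodied vestigial-winged: 96 × 1/16 = 6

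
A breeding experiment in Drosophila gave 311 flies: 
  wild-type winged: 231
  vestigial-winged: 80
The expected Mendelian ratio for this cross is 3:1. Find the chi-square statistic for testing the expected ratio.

Expected counts for N = 311 under a 3:1 ratio (total parts = 4):
  wild-type winged: 311 × 3/4 = 233.25
  vestigial-winged: 311 × 1/4 = 77.75
χ² = Σ (O − E)² / E
  wild-type winged: (231 − 233.25)² / 233.25 = 0.0217
  vestigial-winged: (80 − 77.75)² / 77.75 = 0.0651
χ² = 0.0217 + 0.0651 = 0.0868 ≈ 0.087

0.087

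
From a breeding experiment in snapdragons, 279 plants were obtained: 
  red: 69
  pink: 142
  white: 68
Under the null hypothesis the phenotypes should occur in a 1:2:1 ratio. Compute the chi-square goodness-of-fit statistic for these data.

0.097

Total ratio parts = 4. Expected numbers out of 279:
  red: 279 × 1/4 = 69.75
  pink: 279 × 2/4 = 139.5
  white: 279 × 1/4 = 69.75
χ² = Σ (O − E)² / E
  red: (69 − 69.75)² / 69.75 = 0.0081
  pink: (142 − 139.5)² / 139.5 = 0.0448
  white: (68 − 69.75)² / 69.75 = 0.0439
χ² = 0.0081 + 0.0448 + 0.0439 = 0.0968 ≈ 0.097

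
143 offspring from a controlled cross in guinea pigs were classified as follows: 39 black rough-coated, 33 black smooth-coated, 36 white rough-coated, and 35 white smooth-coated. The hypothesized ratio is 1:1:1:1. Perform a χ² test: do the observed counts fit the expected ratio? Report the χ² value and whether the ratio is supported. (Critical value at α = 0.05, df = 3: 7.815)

The 1:1:1:1 ratio has 4 parts, so with N = 143 the expected counts are:
  black rough-coated: 143 × 1/4 = 35.75
  black smooth-coated: 143 × 1/4 = 35.75
  white rough-coated: 143 × 1/4 = 35.75
  white smooth-coated: 143 × 1/4 = 35.75
χ² = Σ (O − E)² / E
  black rough-coated: (39 − 35.75)² / 35.75 = 0.2955
  black smooth-coated: (33 − 35.75)² / 35.75 = 0.2115
  white rough-coated: (36 − 35.75)² / 35.75 = 0.0017
  white smooth-coated: (35 − 35.75)² / 35.75 = 0.0157
χ² = 0.2955 + 0.2115 + 0.0017 + 0.0157 = 0.5244 ≈ 0.524
Degrees of freedom = 4 − 1 = 3; critical value at α = 0.05 is 7.815.
Since 0.524 < 7.815, we fail to reject the null hypothesis — the data are consistent with the 1:1:1:1 ratio.

0.524; consistent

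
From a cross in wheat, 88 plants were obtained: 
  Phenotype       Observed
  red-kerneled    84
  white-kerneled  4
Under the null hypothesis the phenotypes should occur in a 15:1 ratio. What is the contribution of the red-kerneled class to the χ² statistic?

0.027

The 15:1 ratio has 16 parts, so with N = 88 the expected counts are:
  red-kerneled: 88 × 15/16 = 82.5
  white-kerneled: 88 × 1/16 = 5.5
Contribution of red-kerneled: (84 − 82.5)² / 82.5 = 0.0273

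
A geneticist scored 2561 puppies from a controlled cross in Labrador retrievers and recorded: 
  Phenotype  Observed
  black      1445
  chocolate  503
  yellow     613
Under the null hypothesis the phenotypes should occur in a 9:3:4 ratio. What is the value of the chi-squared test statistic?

2.257

Under the 9:3:4 hypothesis (Σ ratio = 16, N = 2561):
  black: 2561 × 9/16 = 1440.5625
  chocolate: 2561 × 3/16 = 480.1875
  yellow: 2561 × 4/16 = 640.25
χ² = Σ (O − E)² / E
  black: (1445 − 1440.5625)² / 1440.5625 = 0.0137
  chocolate: (503 − 480.1875)² / 480.1875 = 1.0838
  yellow: (613 − 640.25)² / 640.25 = 1.1598
χ² = 0.0137 + 1.0838 + 1.1598 = 2.2573 ≈ 2.257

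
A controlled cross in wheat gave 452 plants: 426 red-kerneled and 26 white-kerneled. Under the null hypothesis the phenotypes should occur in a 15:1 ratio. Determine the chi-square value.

0.191

The 15:1 ratio has 16 parts, so with N = 452 the expected counts are:
  red-kerneled: 452 × 15/16 = 423.75
  white-kerneled: 452 × 1/16 = 28.25
χ² = Σ (O − E)² / E
  red-kerneled: (426 − 423.75)² / 423.75 = 0.0119
  white-kerneled: (26 − 28.25)² / 28.25 = 0.1792
χ² = 0.0119 + 0.1792 = 0.1911 ≈ 0.191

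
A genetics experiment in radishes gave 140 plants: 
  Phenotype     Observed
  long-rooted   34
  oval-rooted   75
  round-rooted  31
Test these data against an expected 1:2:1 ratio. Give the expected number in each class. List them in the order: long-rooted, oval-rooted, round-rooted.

35, 70, 35

Under the 1:2:1 hypothesis (Σ ratio = 4, N = 140):
  long-rooted: 140 × 1/4 = 35
  oval-rooted: 140 × 2/4 = 70
  round-rooted: 140 × 1/4 = 35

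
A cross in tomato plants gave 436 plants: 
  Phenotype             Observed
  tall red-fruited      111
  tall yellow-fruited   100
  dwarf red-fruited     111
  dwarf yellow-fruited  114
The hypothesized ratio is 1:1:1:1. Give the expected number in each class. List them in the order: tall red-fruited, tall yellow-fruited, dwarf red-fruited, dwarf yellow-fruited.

The 1:1:1:1 ratio has 4 parts, so with N = 436 the expected counts are:
  tall red-fruited: 436 × 1/4 = 109
  tall yellow-fruited: 436 × 1/4 = 109
  dwarf red-fruited: 436 × 1/4 = 109
  dwarf yellow-fruited: 436 × 1/4 = 109

109, 109, 109, 109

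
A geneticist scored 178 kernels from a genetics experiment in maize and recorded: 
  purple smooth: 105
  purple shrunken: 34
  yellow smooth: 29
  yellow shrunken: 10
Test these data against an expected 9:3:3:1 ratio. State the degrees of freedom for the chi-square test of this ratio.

3

A goodness-of-fit test with 4 phenotype classes has df = 4 − 1 = 3.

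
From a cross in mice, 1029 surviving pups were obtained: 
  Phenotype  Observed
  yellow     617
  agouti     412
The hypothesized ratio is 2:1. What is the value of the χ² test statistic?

The 2:1 ratio has 3 parts, so with N = 1029 the expected counts are:
  yellow: 1029 × 2/3 = 686
  agouti: 1029 × 1/3 = 343
χ² = Σ (O − E)² / E
  yellow: (617 − 686)² / 686 = 6.9402
  agouti: (412 − 343)² / 343 = 13.8805
χ² = 6.9402 + 13.8805 = 20.8207 ≈ 20.821

20.821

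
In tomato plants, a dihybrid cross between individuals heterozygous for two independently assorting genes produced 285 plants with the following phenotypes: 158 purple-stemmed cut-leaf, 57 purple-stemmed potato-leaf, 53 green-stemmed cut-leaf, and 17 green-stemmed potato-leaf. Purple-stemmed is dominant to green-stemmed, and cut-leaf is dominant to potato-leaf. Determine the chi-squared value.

0.312

A dihybrid F₂ with independent assortment and complete dominance at both loci gives a 9:3:3:1 phenotypic ratio.
The 9:3:3:1 ratio has 16 parts, so with N = 285 the expected counts are:
  purple-stemmed cut-leaf: 285 × 9/16 = 160.3125
  purple-stemmed potato-leaf: 285 × 3/16 = 53.4375
  green-stemmed cut-leaf: 285 × 3/16 = 53.4375
  green-stemmed potato-leaf: 285 × 1/16 = 17.8125
χ² = Σ (O − E)² / E
  purple-stemmed cut-leaf: (158 − 160.3125)² / 160.3125 = 0.0334
  purple-stemmed potato-leaf: (57 − 53.4375)² / 53.4375 = 0.2375
  green-stemmed cut-leaf: (53 − 53.4375)² / 53.4375 = 0.0036
  green-stemmed potato-leaf: (17 − 17.8125)² / 17.8125 = 0.0371
χ² = 0.0334 + 0.2375 + 0.0036 + 0.0371 = 0.3116 ≈ 0.312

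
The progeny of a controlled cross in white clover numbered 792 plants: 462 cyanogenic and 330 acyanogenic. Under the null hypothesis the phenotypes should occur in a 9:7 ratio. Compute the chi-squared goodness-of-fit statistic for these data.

1.397

Under the 9:7 hypothesis (Σ ratio = 16, N = 792):
  cyanogenic: 792 × 9/16 = 445.5
  acyanogenic: 792 × 7/16 = 346.5
χ² = Σ (O − E)² / E
  cyanogenic: (462 − 445.5)² / 445.5 = 0.6111
  acyanogenic: (330 − 346.5)² / 346.5 = 0.7857
χ² = 0.6111 + 0.7857 = 1.3968 ≈ 1.397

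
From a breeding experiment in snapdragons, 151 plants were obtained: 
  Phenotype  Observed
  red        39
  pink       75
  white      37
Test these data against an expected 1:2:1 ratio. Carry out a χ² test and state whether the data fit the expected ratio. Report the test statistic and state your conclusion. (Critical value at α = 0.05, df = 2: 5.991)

0.060; consistent

Total ratio parts = 4. Expected numbers out of 151:
  red: 151 × 1/4 = 37.75
  pink: 151 × 2/4 = 75.5
  white: 151 × 1/4 = 37.75
χ² = Σ (O − E)² / E
  red: (39 − 37.75)² / 37.75 = 0.0414
  pink: (75 − 75.5)² / 75.5 = 0.0033
  white: (37 − 37.75)² / 37.75 = 0.0149
χ² = 0.0414 + 0.0033 + 0.0149 = 0.0596 ≈ 0.060
Degrees of freedom = 3 − 1 = 2; critical value at α = 0.05 is 5.991.
Since 0.060 < 5.991, we fail to reject the null hypothesis — the data are consistent with the 1:2:1 ratio.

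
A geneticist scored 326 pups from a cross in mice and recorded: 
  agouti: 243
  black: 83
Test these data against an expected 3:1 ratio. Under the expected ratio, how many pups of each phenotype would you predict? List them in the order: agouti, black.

244.5, 81.5

Expected counts for N = 326 under a 3:1 ratio (total parts = 4):
  agouti: 326 × 3/4 = 244.5
  black: 326 × 1/4 = 81.5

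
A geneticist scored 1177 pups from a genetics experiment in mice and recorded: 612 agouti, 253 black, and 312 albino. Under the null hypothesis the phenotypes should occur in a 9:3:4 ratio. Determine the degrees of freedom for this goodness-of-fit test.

2

A goodness-of-fit test with 3 phenotype classes has df = 3 − 1 = 2.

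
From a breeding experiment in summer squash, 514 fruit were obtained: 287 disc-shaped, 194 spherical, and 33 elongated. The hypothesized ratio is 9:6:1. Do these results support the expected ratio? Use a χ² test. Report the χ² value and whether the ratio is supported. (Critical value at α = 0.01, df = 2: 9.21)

0.048; consistent

Under the 9:6:1 hypothesis (Σ ratio = 16, N = 514):
  disc-shaped: 514 × 9/16 = 289.125
  spherical: 514 × 6/16 = 192.75
  elongated: 514 × 1/16 = 32.125
χ² = Σ (O − E)² / E
  disc-shaped: (287 − 289.125)² / 289.125 = 0.0156
  spherical: (194 − 192.75)² / 192.75 = 0.0081
  elongated: (33 − 32.125)² / 32.125 = 0.0238
χ² = 0.0156 + 0.0081 + 0.0238 = 0.0475 ≈ 0.048
Degrees of freedom = 3 − 1 = 2; critical value at α = 0.01 is 9.21.
Since 0.048 < 9.21, we fail to reject the null hypothesis — the data are consistent with the 9:6:1 ratio.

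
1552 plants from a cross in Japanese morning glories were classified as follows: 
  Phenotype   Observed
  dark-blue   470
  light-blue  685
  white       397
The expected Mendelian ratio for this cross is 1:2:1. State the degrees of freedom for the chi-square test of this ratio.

A goodness-of-fit test with 3 phenotype classes has df = 3 − 1 = 2.

2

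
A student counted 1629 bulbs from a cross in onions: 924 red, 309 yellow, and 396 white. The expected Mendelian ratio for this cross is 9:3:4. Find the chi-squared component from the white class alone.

Under the 9:3:4 hypothesis (Σ ratio = 16, N = 1629):
  red: 1629 × 9/16 = 916.3125
  yellow: 1629 × 3/16 = 305.4375
  white: 1629 × 4/16 = 407.25
Contribution of white: (396 − 407.25)² / 407.25 = 0.3108

0.311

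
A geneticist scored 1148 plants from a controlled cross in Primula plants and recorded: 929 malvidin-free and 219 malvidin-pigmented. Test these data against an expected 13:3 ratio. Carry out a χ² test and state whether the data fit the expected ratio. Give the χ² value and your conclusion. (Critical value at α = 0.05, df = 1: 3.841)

Total ratio parts = 16. Expected numbers out of 1148:
  malvidin-free: 1148 × 13/16 = 932.75
  malvidin-pigmented: 1148 × 3/16 = 215.25
χ² = Σ (O − E)² / E
  malvidin-free: (929 − 932.75)² / 932.75 = 0.0151
  malvidin-pigmented: (219 − 215.25)² / 215.25 = 0.0653
χ² = 0.0151 + 0.0653 = 0.0804 ≈ 0.080
Degrees of freedom = 2 − 1 = 1; critical value at α = 0.05 is 3.841.
Since 0.080 < 3.841, we fail to reject the null hypothesis — the data are consistent with the 13:3 ratio.

0.080; consistent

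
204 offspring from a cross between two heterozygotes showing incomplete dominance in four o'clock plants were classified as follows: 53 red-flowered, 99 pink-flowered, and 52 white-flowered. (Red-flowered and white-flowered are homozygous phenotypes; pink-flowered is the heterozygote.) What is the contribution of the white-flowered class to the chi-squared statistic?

0.020

With incomplete dominance, a heterozygote × heterozygote cross gives a 1:2:1 phenotypic ratio.
Expected counts for N = 204 under a 1:2:1 ratio (total parts = 4):
  red-flowered: 204 × 1/4 = 51
  pink-flowered: 204 × 2/4 = 102
  white-flowered: 204 × 1/4 = 51
Contribution of white-flowered: (52 − 51)² / 51 = 0.0196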